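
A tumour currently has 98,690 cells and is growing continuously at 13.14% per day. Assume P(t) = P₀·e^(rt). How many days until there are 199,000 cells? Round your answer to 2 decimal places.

t ≈ 5.34 days

199000 = 98690 · e^(0.1314·t)
t = ln(199000/98690) / 0.1314 = ln(2.01642) / 0.1314 = 0.70132 / 0.1314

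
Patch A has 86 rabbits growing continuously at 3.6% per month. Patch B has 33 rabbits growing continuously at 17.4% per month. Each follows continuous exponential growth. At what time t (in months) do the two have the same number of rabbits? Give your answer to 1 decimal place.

t ≈ 6.9 months

86·e^(0.036t) = 33·e^(0.174t)
86/33 = e^((0.174 − 0.036)t) → ln(2.60606) = 0.138·t
t = 0.95784 / 0.138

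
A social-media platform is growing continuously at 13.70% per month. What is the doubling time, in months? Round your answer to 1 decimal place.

doubling time ≈ 5.1 months

doubling time = ln(2) / |r| = 0.69315 / 0.137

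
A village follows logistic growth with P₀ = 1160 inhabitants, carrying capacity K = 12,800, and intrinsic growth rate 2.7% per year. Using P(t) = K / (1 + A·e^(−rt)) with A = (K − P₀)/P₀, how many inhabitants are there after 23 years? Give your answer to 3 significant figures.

≈ 2,000 inhabitants

A = (12800 − 1160)/1160 = 10.03448
P(23) = 12800 / (1 + 10.03448·e^(−0.027·23)) = 12800 / (1 + 10.03448·0.537407)
= 12800 / 6.3926 ≈ 2002.32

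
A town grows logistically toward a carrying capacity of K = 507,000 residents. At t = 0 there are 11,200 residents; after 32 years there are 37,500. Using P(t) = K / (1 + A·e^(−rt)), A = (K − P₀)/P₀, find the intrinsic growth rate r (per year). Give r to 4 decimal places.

A = (507000 − 11200)/11200 = 44.26786
37500 = 507000/(1 + 44.26786·e^(−r·32)) → e^(−32r) = (13.52 − 1)/44.26786 = 0.282824
r = −ln(0.282824)/32 = 1.26293/32

r ≈ 0.0395 per year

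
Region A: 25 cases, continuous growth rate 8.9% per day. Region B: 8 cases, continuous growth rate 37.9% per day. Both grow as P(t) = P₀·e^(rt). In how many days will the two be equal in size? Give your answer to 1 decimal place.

t ≈ 3.9 days

25·e^(0.089t) = 8·e^(0.379t)
25/8 = e^((0.379 − 0.089)t) → ln(3.125) = 0.29·t
t = 1.13943 / 0.29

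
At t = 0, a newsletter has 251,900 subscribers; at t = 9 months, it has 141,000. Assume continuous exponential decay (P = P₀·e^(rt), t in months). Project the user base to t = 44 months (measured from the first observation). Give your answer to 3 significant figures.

r = ln(141000/251900) / 9 ≈ -0.064475 per month
P(44) = 251900 · e^(-0.064475·44) = 251900 · 0.05861 ≈ 14763.32

≈ 14,800 subscribers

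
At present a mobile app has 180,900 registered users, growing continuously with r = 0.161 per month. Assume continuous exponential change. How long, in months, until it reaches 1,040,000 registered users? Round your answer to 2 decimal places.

t ≈ 10.86 months

1040000 = 180900 · e^(0.161·t)
t = ln(1040000/180900) / 0.161 = ln(5.74903) / 0.161 = 1.74903 / 0.161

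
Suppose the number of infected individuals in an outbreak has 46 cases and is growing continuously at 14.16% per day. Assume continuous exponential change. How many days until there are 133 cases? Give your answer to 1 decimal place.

t ≈ 7.5 days

133 = 46 · e^(0.1416·t)
t = ln(133/46) / 0.1416 = ln(2.8913) / 0.1416 = 1.06171 / 0.1416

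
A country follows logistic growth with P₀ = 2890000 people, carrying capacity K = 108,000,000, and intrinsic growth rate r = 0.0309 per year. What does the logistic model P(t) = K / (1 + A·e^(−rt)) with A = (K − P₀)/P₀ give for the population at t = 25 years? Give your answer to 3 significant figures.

≈ 6,070,000 people

A = (108000000 − 2890000)/2890000 = 36.37024
P(25) = 108000000 / (1 + 36.37024·e^(−0.0309·25)) = 108000000 / (1 + 36.37024·0.461857)
= 108000000 / 17.79785 ≈ 6068148.59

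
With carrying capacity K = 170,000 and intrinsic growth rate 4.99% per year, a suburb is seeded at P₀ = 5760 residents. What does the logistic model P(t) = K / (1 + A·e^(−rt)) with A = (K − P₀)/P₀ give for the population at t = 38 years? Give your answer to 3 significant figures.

A = (170000 − 5760)/5760 = 28.51389
P(38) = 170000 / (1 + 28.51389·e^(−0.0499·38)) = 170000 / (1 + 28.51389·0.150138)
= 170000 / 5.28102 ≈ 32190.75

≈ 32,200 residents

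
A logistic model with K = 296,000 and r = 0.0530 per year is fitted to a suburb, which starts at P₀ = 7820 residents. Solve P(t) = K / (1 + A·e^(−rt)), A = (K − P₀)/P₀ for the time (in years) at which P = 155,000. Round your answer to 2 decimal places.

t ≈ 69.84 years

A = (296000 − 7820)/7820 = 36.85166
155000 = 296000/(1 + 36.85166·e^(−0.053t)) → 1 + 36.85166·e^(−0.053t) = 1.90968
e^(−0.053t) = 0.024685 → t = ln(40.51069)/0.053 = 3.70157/0.053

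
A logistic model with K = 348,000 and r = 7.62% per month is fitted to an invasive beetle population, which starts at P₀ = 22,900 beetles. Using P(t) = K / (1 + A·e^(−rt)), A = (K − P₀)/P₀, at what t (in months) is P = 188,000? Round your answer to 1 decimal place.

A = (348000 − 22900)/22900 = 14.19651
188000 = 348000/(1 + 14.19651·e^(−0.0762t)) → 1 + 14.19651·e^(−0.0762t) = 1.85106
e^(−0.0762t) = 0.059949 → t = ln(16.6809)/0.0762 = 2.81426/0.0762

t ≈ 36.9 months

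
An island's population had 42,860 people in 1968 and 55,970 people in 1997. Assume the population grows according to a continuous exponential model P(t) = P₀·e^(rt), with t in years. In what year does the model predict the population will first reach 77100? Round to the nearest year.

year 2032

r = ln(55970/42860) / 29 = 0.26688/29 ≈ 0.009203 per year
t = ln(77100/42860) / r = 0.58716/0.009203 ≈ 63.8 years after 1968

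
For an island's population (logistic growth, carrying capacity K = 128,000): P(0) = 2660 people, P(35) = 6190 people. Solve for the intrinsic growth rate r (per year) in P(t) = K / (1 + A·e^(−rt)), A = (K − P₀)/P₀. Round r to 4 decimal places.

A = (128000 − 2660)/2660 = 47.1203
6190 = 128000/(1 + 47.1203·e^(−r·35)) → e^(−35r) = (20.67851 − 1)/47.1203 = 0.417623
r = −ln(0.417623)/35 = 0.87318/35

r ≈ 0.0249 per year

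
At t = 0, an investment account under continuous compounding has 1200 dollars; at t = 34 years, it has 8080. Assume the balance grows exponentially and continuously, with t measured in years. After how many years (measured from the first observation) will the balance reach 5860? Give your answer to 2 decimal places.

t ≈ 28.27 years

r = ln(8080/1200) / 34 ≈ 0.05609 per year
t = ln(5860/1200) / r = 1.58583 / 0.05609 ≈ 28.273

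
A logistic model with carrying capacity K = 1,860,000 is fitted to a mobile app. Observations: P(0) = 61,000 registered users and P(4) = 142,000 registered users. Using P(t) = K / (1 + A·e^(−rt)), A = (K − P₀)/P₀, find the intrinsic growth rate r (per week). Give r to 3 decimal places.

r ≈ 0.223 per week

A = (1860000 − 61000)/61000 = 29.4918
142000 = 1860000/(1 + 29.4918·e^(−r·4)) → e^(−4r) = (13.09859 − 1)/29.4918 = 0.410236
r = −ln(0.410236)/4 = 0.89102/4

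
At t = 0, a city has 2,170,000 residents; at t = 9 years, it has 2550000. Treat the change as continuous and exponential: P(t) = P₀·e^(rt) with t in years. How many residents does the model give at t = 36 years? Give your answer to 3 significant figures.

≈ 4,140,000 residents

r = ln(2550000/2170000) / 9 ≈ 0.01793 per year
P(36) = 2170000 · e^(0.01793·36) = 2170000 · 1.90687 ≈ 4137914.57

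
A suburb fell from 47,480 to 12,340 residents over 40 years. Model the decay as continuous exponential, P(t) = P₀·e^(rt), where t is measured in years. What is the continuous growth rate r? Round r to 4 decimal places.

12340 = 47480 · e^(r·40)
e^(40r) = 12340/47480 = 0.2599
r = ln(0.2599) / 40 = -1.34746 / 40

r ≈ -0.0337 per year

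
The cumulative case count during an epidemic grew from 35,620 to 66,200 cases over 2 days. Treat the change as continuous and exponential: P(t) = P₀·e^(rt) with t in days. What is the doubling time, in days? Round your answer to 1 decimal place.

r = ln(66200/35620) / 2 = ln(1.85851) / 2 ≈ 0.309887 per day
doubling time = ln 2 / |r| = 0.69315 / 0.309887

doubling time ≈ 2.2 days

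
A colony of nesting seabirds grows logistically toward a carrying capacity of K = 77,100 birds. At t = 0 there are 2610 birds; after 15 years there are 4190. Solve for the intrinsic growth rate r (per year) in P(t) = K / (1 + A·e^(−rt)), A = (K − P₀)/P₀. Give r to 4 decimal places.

A = (77100 − 2610)/2610 = 28.54023
4190 = 77100/(1 + 28.54023·e^(−r·15)) → e^(−15r) = (18.40095 − 1)/28.54023 = 0.609699
r = −ln(0.609699)/15 = 0.49479/15

r ≈ 0.0330 per year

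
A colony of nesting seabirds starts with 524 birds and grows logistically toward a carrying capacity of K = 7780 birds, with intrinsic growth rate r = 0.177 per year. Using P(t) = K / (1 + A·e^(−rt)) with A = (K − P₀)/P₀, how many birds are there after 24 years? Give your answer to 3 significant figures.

≈ 6,490 birds

A = (7780 − 524)/524 = 13.84733
P(24) = 7780 / (1 + 13.84733·e^(−0.177·24)) = 7780 / (1 + 13.84733·0.014293)
= 7780 / 1.19792 ≈ 6494.61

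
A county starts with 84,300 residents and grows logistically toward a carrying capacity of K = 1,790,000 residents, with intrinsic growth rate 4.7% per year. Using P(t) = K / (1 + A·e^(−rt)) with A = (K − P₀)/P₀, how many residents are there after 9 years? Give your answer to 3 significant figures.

≈ 126,000 residents

A = (1790000 − 84300)/84300 = 20.23369
P(9) = 1790000 / (1 + 20.23369·e^(−0.047·9)) = 1790000 / (1 + 20.23369·0.655079)
= 1790000 / 14.25466 ≈ 125572.99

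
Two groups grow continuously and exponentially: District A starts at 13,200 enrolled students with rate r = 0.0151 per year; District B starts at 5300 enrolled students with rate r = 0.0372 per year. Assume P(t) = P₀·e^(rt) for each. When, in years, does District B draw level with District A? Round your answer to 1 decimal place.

13200·e^(0.0151t) = 5300·e^(0.0372t)
13200/5300 = e^((0.0372 − 0.0151)t) → ln(2.49057) = 0.0221·t
t = 0.91251 / 0.0221

t ≈ 41.3 years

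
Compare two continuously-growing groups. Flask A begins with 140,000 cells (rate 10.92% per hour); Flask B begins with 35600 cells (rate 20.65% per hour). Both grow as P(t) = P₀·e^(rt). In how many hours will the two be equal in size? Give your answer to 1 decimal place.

140000·e^(0.1092t) = 35600·e^(0.2065t)
140000/35600 = e^((0.2065 − 0.1092)t) → ln(3.93258) = 0.0973·t
t = 1.3693 / 0.0973

t ≈ 14.1 hours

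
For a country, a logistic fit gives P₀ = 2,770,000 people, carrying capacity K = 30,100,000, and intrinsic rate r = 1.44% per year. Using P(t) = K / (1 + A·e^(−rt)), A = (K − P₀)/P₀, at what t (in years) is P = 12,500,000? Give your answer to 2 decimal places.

A = (30100000 − 2770000)/2770000 = 9.86643
12500000 = 30100000/(1 + 9.86643·e^(−0.0144t)) → 1 + 9.86643·e^(−0.0144t) = 2.408
e^(−0.0144t) = 0.142706 → t = ln(7.0074)/0.0144 = 1.94697/0.0144

t ≈ 135.21 years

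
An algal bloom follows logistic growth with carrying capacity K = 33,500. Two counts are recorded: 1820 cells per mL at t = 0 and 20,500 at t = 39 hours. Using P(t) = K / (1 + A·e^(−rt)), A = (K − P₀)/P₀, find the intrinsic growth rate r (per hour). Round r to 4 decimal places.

r ≈ 0.0849 per hour

A = (33500 − 1820)/1820 = 17.40659
20500 = 33500/(1 + 17.40659·e^(−r·39)) → e^(−39r) = (1.63415 − 1)/17.40659 = 0.036431
r = −ln(0.036431)/39 = 3.31232/39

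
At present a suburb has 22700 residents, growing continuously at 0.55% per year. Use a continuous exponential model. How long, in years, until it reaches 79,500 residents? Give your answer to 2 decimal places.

79500 = 22700 · e^(0.0055·t)
t = ln(79500/22700) / 0.0055 = ln(3.5022) / 0.0055 = 1.25339 / 0.0055

t ≈ 227.89 years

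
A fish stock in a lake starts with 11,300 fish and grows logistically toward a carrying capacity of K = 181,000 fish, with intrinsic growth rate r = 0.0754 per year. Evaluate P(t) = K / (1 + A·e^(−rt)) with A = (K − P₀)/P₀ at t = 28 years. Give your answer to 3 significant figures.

≈ 64,200 fish

A = (181000 − 11300)/11300 = 15.0177
P(28) = 181000 / (1 + 15.0177·e^(−0.0754·28)) = 181000 / (1 + 15.0177·0.121093)
= 181000 / 2.81853 ≈ 64217.83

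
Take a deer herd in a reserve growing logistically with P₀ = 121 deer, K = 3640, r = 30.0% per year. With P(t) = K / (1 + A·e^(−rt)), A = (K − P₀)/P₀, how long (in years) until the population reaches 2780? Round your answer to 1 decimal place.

A = (3640 − 121)/121 = 29.08264
2780 = 3640/(1 + 29.08264·e^(−0.3t)) → 1 + 29.08264·e^(−0.3t) = 1.30935
e^(−0.3t) = 0.010637 → t = ln(94.01134)/0.3 = 4.54342/0.3

t ≈ 15.1 years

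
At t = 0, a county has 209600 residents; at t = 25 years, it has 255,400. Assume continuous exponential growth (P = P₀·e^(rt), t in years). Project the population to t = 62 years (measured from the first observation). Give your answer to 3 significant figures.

≈ 342,000 residents

r = ln(255400/209600) / 25 ≈ 0.007905 per year
P(62) = 209600 · e^(0.007905·62) = 209600 · 1.63252 ≈ 342175.35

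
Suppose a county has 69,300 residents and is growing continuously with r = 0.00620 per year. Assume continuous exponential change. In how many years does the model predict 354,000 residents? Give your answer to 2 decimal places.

t ≈ 263.04 years

354000 = 69300 · e^(0.0062·t)
t = ln(354000/69300) / 0.0062 = ln(5.10823) / 0.0062 = 1.63085 / 0.0062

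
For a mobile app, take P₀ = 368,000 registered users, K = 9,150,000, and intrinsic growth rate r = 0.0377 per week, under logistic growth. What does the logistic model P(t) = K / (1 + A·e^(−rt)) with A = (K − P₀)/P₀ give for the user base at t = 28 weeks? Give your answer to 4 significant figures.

A = (9150000 − 368000)/368000 = 23.86413
P(28) = 9150000 / (1 + 23.86413·e^(−0.0377·28)) = 9150000 / (1 + 23.86413·0.347984)
= 9150000 / 9.30433 ≈ 983413.58

≈ 983,400 registered users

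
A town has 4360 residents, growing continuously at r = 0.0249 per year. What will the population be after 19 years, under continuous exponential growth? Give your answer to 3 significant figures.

≈ 7,000 residents

P(19) = 4360 · e^(0.0249·19) = 4360 · e^(0.4731)
= 4360 · 1.60496 ≈ 6997.63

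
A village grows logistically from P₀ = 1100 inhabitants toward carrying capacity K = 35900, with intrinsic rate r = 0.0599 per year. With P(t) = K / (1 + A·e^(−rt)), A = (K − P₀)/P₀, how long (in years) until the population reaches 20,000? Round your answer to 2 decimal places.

A = (35900 − 1100)/1100 = 31.63636
20000 = 35900/(1 + 31.63636·e^(−0.0599t)) → 1 + 31.63636·e^(−0.0599t) = 1.795
e^(−0.0599t) = 0.025129 → t = ln(39.79417)/0.0599 = 3.68372/0.0599

t ≈ 61.50 years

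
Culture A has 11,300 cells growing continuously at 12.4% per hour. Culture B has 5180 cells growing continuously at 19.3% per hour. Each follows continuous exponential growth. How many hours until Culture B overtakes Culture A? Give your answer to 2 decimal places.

11300·e^(0.124t) = 5180·e^(0.193t)
11300/5180 = e^((0.193 − 0.124)t) → ln(2.18147) = 0.069·t
t = 0.78 / 0.069

t ≈ 11.30 hours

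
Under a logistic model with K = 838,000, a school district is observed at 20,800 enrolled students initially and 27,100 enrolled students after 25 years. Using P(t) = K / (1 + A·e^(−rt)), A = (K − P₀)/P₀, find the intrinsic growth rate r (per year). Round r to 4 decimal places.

A = (838000 − 20800)/20800 = 39.28846
27100 = 838000/(1 + 39.28846·e^(−r·25)) → e^(−25r) = (30.92251 − 1)/39.28846 = 0.761611
r = −ln(0.761611)/25 = 0.27232/25

r ≈ 0.0109 per year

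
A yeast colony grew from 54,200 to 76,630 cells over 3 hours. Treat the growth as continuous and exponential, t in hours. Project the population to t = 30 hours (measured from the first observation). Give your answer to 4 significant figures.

≈ 1,730,000 cells

r = ln(76630/54200) / 3 ≈ 0.115436 per hour
P(30) = 54200 · e^(0.115436·30) = 54200 · 31.91504 ≈ 1729795.16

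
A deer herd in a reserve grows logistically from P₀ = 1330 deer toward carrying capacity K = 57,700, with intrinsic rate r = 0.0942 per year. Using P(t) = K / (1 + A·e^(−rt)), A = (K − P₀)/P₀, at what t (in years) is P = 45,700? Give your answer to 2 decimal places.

A = (57700 − 1330)/1330 = 42.38346
45700 = 57700/(1 + 42.38346·e^(−0.0942t)) → 1 + 42.38346·e^(−0.0942t) = 1.26258
e^(−0.0942t) = 0.006195 → t = ln(161.41034)/0.0942 = 5.08395/0.0942

t ≈ 53.97 years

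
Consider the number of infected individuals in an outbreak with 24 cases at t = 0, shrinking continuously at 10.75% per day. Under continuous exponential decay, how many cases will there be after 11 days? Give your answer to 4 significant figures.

≈ 7.356 cases

P(11) = 24 · e^(-0.1075·11) = 24 · e^(-1.1825)
= 24 · 0.30651 ≈ 7.36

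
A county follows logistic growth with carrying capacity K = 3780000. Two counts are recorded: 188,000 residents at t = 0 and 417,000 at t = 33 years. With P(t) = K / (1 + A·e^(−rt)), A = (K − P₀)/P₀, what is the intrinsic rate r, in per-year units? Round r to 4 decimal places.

r ≈ 0.0261 per year

A = (3780000 − 188000)/188000 = 19.10638
417000 = 3780000/(1 + 19.10638·e^(−r·33)) → e^(−33r) = (9.06475 − 1)/19.10638 = 0.422097
r = −ln(0.422097)/33 = 0.86252/33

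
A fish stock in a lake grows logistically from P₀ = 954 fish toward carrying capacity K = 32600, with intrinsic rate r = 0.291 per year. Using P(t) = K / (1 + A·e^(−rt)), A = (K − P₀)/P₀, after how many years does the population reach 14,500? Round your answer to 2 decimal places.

t ≈ 11.27 years

A = (32600 − 954)/954 = 33.17191
14500 = 32600/(1 + 33.17191·e^(−0.291t)) → 1 + 33.17191·e^(−0.291t) = 2.24828
e^(−0.291t) = 0.037631 → t = ln(26.57418)/0.291 = 3.27994/0.291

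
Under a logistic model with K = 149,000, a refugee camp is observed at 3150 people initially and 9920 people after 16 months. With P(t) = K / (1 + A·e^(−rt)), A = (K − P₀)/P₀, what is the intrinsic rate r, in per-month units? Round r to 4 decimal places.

A = (149000 − 3150)/3150 = 46.30159
9920 = 149000/(1 + 46.30159·e^(−r·16)) → e^(−16r) = (15.02016 − 1)/46.30159 = 0.302801
r = −ln(0.302801)/16 = 1.19468/16

r ≈ 0.0747 per month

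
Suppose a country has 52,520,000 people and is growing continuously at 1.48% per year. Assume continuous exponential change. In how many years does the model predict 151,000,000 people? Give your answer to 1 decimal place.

151000000 = 52520000 · e^(0.0148·t)
t = ln(151000000/52520000) / 0.0148 = ln(2.8751) / 0.0148 = 1.05609 / 0.0148

t ≈ 71.4 years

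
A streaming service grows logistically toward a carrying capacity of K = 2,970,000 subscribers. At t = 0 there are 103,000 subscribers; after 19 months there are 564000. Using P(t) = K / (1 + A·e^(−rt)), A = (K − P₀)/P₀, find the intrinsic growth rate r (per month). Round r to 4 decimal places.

r ≈ 0.0987 per month

A = (2970000 − 103000)/103000 = 27.83495
564000 = 2970000/(1 + 27.83495·e^(−r·19)) → e^(−19r) = (5.26596 − 1)/27.83495 = 0.153259
r = −ln(0.153259)/19 = 1.87563/19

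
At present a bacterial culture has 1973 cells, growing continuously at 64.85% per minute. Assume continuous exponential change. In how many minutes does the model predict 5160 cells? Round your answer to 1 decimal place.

t ≈ 1.5 minutes

5160 = 1973 · e^(0.6485·t)
t = ln(5160/1973) / 0.6485 = ln(2.61531) / 0.6485 = 0.96138 / 0.6485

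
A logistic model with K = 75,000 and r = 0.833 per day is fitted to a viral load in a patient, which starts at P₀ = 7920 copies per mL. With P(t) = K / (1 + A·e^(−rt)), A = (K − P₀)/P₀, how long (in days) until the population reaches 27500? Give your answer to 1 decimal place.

t ≈ 1.9 days

A = (75000 − 7920)/7920 = 8.4697
27500 = 75000/(1 + 8.4697·e^(−0.833t)) → 1 + 8.4697·e^(−0.833t) = 2.72727
e^(−0.833t) = 0.203936 → t = ln(4.90351)/0.833 = 1.58995/0.833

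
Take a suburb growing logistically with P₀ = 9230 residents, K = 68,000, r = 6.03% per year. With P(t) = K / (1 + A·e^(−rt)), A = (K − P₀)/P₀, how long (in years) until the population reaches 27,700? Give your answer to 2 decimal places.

A = (68000 − 9230)/9230 = 6.36728
27700 = 68000/(1 + 6.36728·e^(−0.0603t)) → 1 + 6.36728·e^(−0.0603t) = 2.45487
e^(−0.0603t) = 0.228492 → t = ln(4.37652)/0.0603 = 1.47625/0.0603

t ≈ 24.48 years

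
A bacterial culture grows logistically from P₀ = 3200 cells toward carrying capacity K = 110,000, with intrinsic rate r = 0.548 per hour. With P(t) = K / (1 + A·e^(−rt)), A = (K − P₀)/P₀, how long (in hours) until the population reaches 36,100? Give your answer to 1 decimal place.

A = (110000 − 3200)/3200 = 33.375
36100 = 110000/(1 + 33.375·e^(−0.548t)) → 1 + 33.375·e^(−0.548t) = 3.04709
e^(−0.548t) = 0.061336 → t = ln(16.30362)/0.548 = 2.79139/0.548

t ≈ 5.1 hours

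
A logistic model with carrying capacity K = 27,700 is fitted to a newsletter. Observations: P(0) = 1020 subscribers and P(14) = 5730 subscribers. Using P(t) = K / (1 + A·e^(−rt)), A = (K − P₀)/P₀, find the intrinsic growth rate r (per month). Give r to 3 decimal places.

r ≈ 0.137 per month

A = (27700 − 1020)/1020 = 26.15686
5730 = 27700/(1 + 26.15686·e^(−r·14)) → e^(−14r) = (4.83421 − 1)/26.15686 = 0.146585
r = −ln(0.146585)/14 = 1.92015/14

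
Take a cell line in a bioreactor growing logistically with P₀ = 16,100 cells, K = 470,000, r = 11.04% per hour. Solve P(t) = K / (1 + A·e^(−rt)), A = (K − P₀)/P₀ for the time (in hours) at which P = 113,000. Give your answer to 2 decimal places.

A = (470000 − 16100)/16100 = 28.19255
113000 = 470000/(1 + 28.19255·e^(−0.1104t)) → 1 + 28.19255·e^(−0.1104t) = 4.15929
e^(−0.1104t) = 0.112061 → t = ln(8.92369)/0.1104 = 2.18871/0.1104

t ≈ 19.83 hours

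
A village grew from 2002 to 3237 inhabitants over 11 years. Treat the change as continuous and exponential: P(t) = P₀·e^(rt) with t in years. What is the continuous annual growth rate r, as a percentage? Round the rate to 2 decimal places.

r ≈ 4.37% per year

3237 = 2002 · e^(r·11)
e^(11r) = 3237/2002 = 1.61688
r = ln(1.61688) / 11 = 0.4805 / 11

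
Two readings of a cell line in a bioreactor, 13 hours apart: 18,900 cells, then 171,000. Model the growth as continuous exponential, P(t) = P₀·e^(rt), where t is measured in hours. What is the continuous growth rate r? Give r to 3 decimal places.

171000 = 18900 · e^(r·13)
e^(13r) = 171000/18900 = 9.04762
r = ln(9.04762) / 13 = 2.2025 / 13

r ≈ 0.169 per hour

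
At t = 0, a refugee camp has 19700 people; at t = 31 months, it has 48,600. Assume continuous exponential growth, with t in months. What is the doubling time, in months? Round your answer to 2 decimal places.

r = ln(48600/19700) / 31 = ln(2.46701) / 31 ≈ 0.029129 per month
doubling time = ln 2 / |r| = 0.69315 / 0.029129

doubling time ≈ 23.80 months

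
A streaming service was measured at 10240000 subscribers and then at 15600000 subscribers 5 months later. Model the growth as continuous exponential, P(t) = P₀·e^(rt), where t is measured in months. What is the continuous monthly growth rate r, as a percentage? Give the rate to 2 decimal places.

r ≈ 8.42% per month

15600000 = 10240000 · e^(r·5)
e^(5r) = 15600000/10240000 = 1.52344
r = ln(1.52344) / 5 = 0.42097 / 5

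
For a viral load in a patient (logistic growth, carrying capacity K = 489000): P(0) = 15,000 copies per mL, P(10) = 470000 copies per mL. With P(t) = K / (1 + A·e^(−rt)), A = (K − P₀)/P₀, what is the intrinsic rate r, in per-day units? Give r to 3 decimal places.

A = (489000 − 15000)/15000 = 31.6
470000 = 489000/(1 + 31.6·e^(−r·10)) → e^(−10r) = (1.04043 − 1)/31.6 = 0.001279
r = −ln(0.001279)/10 = 6.66145/10

r ≈ 0.666 per day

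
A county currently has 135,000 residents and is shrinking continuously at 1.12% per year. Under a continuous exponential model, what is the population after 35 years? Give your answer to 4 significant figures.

≈ 91,220 residents

P(35) = 135000 · e^(-0.0112·35) = 135000 · e^(-0.392)
= 135000 · 0.6757 ≈ 91220.06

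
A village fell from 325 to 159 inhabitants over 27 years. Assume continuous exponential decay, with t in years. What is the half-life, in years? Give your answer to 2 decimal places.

half-life ≈ 26.18 years

r = ln(159/325) / 27 = ln(0.48923) / 27 ≈ -0.026479 per year
half-life = ln 2 / |r| = 0.69315 / 0.026479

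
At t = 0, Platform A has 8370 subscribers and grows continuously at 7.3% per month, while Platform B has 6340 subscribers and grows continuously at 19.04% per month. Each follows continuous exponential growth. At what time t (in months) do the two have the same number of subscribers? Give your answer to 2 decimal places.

8370·e^(0.073t) = 6340·e^(0.1904t)
8370/6340 = e^((0.1904 − 0.073)t) → ln(1.32019) = 0.1174·t
t = 0.27778 / 0.1174

t ≈ 2.37 months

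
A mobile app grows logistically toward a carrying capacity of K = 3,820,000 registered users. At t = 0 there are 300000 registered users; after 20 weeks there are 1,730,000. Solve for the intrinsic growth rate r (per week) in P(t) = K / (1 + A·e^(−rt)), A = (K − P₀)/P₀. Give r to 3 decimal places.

r ≈ 0.114 per week

A = (3820000 − 300000)/300000 = 11.73333
1730000 = 3820000/(1 + 11.73333·e^(−r·20)) → e^(−20r) = (2.20809 − 1)/11.73333 = 0.102962
r = −ln(0.102962)/20 = 2.27339/20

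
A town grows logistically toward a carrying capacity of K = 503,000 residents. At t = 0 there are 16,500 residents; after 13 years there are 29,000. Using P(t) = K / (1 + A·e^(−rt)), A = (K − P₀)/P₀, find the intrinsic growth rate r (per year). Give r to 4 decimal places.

r ≈ 0.0454 per year

A = (503000 − 16500)/16500 = 29.48485
29000 = 503000/(1 + 29.48485·e^(−r·13)) → e^(−13r) = (17.34483 − 1)/29.48485 = 0.554347
r = −ln(0.554347)/13 = 0.58997/13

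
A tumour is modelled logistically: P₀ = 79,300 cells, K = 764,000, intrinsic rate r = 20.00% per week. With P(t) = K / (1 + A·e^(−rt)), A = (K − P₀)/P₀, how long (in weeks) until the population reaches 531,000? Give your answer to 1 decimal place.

A = (764000 − 79300)/79300 = 8.6343
531000 = 764000/(1 + 8.6343·e^(−0.2t)) → 1 + 8.6343·e^(−0.2t) = 1.43879
e^(−0.2t) = 0.05082 → t = ln(19.67731)/0.2 = 2.97947/0.2

t ≈ 14.9 weeks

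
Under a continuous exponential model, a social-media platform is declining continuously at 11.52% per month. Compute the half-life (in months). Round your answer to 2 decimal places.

half-life = ln(2) / |r| = 0.69315 / 0.1152

half-life ≈ 6.02 months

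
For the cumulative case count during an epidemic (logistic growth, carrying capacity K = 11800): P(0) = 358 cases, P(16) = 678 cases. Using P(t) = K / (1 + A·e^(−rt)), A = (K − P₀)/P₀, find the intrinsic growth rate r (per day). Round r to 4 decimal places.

r ≈ 0.0417 per day

A = (11800 − 358)/358 = 31.96089
678 = 11800/(1 + 31.96089·e^(−r·16)) → e^(−16r) = (17.40413 − 1)/31.96089 = 0.513256
r = −ln(0.513256)/16 = 0.66698/16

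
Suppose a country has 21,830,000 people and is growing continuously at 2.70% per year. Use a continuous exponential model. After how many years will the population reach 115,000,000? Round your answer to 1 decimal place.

t ≈ 61.5 years

115000000 = 21830000 · e^(0.027·t)
t = ln(115000000/21830000) / 0.027 = ln(5.26798) / 0.027 = 1.66165 / 0.027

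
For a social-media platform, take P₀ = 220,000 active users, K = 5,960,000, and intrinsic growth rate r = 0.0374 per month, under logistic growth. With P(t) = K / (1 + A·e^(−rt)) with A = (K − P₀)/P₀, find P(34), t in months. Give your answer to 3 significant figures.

≈ 717,000 active users

A = (5960000 − 220000)/220000 = 26.09091
P(34) = 5960000 / (1 + 26.09091·e^(−0.0374·34)) = 5960000 / (1 + 26.09091·0.280383)
= 5960000 / 8.31544 ≈ 716739.13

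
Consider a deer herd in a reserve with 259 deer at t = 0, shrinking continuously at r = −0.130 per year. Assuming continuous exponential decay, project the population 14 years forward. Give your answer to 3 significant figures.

P(14) = 259 · e^(-0.13·14) = 259 · e^(-1.82)
= 259 · 0.16203 ≈ 41.96

≈ 42.0 deer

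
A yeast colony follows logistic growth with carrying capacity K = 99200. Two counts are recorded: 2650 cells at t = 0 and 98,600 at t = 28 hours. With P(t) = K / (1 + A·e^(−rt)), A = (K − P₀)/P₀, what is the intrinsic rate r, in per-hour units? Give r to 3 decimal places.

r ≈ 0.311 per hour

A = (99200 − 2650)/2650 = 36.43396
98600 = 99200/(1 + 36.43396·e^(−r·28)) → e^(−28r) = (1.00609 − 1)/36.43396 = 0.000167
r = −ln(0.000167)/28 = 8.6974/28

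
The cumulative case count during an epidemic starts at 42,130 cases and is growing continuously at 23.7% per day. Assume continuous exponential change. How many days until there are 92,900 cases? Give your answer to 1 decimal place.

92900 = 42130 · e^(0.237·t)
t = ln(92900/42130) / 0.237 = ln(2.20508) / 0.237 = 0.79076 / 0.237

t ≈ 3.3 days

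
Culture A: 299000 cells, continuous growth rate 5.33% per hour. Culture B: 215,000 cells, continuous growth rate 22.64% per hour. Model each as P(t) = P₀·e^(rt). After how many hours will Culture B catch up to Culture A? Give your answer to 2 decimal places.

299000·e^(0.0533t) = 215000·e^(0.2264t)
299000/215000 = e^((0.2264 − 0.0533)t) → ln(1.3907) = 0.1731·t
t = 0.32981 / 0.1731

t ≈ 1.91 hours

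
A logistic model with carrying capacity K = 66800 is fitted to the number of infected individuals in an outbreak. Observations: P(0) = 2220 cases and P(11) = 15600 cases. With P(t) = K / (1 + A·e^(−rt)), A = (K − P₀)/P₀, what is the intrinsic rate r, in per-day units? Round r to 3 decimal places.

A = (66800 − 2220)/2220 = 29.09009
15600 = 66800/(1 + 29.09009·e^(−r·11)) → e^(−11r) = (4.28205 − 1)/29.09009 = 0.112824
r = −ln(0.112824)/11 = 2.18193/11

r ≈ 0.198 per day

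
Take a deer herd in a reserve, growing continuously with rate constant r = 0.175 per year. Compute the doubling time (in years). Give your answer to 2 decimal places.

doubling time = ln(2) / |r| = 0.69315 / 0.175

doubling time ≈ 3.96 years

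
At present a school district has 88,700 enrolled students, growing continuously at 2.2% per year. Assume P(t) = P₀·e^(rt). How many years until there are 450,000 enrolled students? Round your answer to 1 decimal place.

t ≈ 73.8 years

450000 = 88700 · e^(0.022·t)
t = ln(450000/88700) / 0.022 = ln(5.07328) / 0.022 = 1.62399 / 0.022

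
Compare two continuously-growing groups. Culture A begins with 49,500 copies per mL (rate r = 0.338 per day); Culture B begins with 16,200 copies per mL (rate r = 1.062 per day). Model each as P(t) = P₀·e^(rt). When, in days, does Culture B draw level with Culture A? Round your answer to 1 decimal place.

49500·e^(0.338t) = 16200·e^(1.062t)
49500/16200 = e^((1.062 − 0.338)t) → ln(3.05556) = 0.724·t
t = 1.11696 / 0.724

t ≈ 1.5 days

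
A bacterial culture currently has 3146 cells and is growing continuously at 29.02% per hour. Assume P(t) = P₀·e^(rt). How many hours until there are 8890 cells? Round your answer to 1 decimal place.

t ≈ 3.6 hours

8890 = 3146 · e^(0.2902·t)
t = ln(8890/3146) / 0.2902 = ln(2.82581) / 0.2902 = 1.0388 / 0.2902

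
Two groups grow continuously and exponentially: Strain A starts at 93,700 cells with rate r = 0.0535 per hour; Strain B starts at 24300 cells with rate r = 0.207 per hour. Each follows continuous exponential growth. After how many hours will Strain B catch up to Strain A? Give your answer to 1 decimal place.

t ≈ 8.8 hours

93700·e^(0.0535t) = 24300·e^(0.207t)
93700/24300 = e^((0.207 − 0.0535)t) → ln(3.85597) = 0.1535·t
t = 1.34962 / 0.1535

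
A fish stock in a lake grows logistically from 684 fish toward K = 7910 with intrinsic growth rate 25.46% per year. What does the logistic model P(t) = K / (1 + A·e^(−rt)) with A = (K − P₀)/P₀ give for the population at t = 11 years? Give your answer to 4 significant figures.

A = (7910 − 684)/684 = 10.56433
P(11) = 7910 / (1 + 10.56433·e^(−0.2546·11)) = 7910 / (1 + 10.56433·0.060774)
= 7910 / 1.64203 ≈ 4817.2

≈ 4,817 fish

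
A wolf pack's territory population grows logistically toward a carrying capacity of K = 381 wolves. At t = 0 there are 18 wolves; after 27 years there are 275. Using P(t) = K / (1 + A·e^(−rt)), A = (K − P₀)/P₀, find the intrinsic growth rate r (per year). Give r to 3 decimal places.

A = (381 − 18)/18 = 20.16667
275 = 381/(1 + 20.16667·e^(−r·27)) → e^(−27r) = (1.38545 − 1)/20.16667 = 0.019113
r = −ln(0.019113)/27 = 3.95736/27

r ≈ 0.147 per year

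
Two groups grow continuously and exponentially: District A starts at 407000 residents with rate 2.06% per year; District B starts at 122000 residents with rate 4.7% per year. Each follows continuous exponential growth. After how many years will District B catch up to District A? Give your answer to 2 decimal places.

t ≈ 45.64 years

407000·e^(0.0206t) = 122000·e^(0.047t)
407000/122000 = e^((0.047 − 0.0206)t) → ln(3.33607) = 0.0264·t
t = 1.20479 / 0.0264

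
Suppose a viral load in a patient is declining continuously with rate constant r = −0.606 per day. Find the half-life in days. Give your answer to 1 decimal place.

half-life = ln(2) / |r| = 0.69315 / 0.606

half-life ≈ 1.1 days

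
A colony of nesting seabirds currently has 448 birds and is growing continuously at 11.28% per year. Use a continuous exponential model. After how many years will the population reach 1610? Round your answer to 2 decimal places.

1610 = 448 · e^(0.1128·t)
t = ln(1610/448) / 0.1128 = ln(3.59375) / 0.1128 = 1.2792 / 0.1128

t ≈ 11.34 years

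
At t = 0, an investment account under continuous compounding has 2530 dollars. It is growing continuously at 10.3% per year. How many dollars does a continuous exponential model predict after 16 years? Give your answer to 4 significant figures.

≈ 13,150 dollars

P(16) = 2530 · e^(0.103·16) = 2530 · e^(1.648)
= 2530 · 5.19658 ≈ 13147.34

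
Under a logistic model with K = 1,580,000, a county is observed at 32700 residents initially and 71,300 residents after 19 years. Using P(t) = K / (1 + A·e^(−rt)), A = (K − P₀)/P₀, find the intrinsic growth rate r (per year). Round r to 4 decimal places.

A = (1580000 − 32700)/32700 = 47.31804
71300 = 1580000/(1 + 47.31804·e^(−r·19)) → e^(−19r) = (22.15989 − 1)/47.31804 = 0.447184
r = −ln(0.447184)/19 = 0.80478/19

r ≈ 0.0424 per year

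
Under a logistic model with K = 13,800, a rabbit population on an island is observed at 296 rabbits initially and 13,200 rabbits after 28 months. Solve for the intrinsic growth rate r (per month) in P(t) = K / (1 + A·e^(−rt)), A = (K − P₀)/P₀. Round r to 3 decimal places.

A = (13800 − 296)/296 = 45.62162
13200 = 13800/(1 + 45.62162·e^(−r·28)) → e^(−28r) = (1.04545 − 1)/45.62162 = 0.000996
r = −ln(0.000996)/28 = 6.91142/28

r ≈ 0.247 per month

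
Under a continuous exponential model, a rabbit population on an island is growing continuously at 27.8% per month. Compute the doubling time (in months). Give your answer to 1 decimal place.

doubling time ≈ 2.5 months

doubling time = ln(2) / |r| = 0.69315 / 0.278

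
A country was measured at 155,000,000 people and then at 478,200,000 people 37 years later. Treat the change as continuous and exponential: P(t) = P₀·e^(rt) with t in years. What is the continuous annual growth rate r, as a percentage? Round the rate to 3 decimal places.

r ≈ 3.045% per year

478200000 = 155000000 · e^(r·37)
e^(37r) = 478200000/155000000 = 3.08516
r = ln(3.08516) / 37 = 1.1266 / 37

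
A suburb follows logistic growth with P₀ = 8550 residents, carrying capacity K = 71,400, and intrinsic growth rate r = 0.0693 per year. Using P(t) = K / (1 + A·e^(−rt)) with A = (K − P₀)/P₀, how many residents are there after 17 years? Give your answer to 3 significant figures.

A = (71400 − 8550)/8550 = 7.35088
P(17) = 71400 / (1 + 7.35088·e^(−0.0693·17)) = 71400 / (1 + 7.35088·0.307863)
= 71400 / 3.26306 ≈ 21881.27

≈ 21,900 residents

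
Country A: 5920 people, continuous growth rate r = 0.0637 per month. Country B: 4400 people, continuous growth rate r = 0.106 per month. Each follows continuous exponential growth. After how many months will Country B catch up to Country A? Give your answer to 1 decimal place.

5920·e^(0.0637t) = 4400·e^(0.106t)
5920/4400 = e^((0.106 − 0.0637)t) → ln(1.34545) = 0.0423·t
t = 0.29673 / 0.0423

t ≈ 7.0 months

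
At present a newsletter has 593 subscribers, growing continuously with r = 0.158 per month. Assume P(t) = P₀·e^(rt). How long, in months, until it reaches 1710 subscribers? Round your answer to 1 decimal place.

t ≈ 6.7 months

1710 = 593 · e^(0.158·t)
t = ln(1710/593) / 0.158 = ln(2.88364) / 0.158 = 1.05905 / 0.158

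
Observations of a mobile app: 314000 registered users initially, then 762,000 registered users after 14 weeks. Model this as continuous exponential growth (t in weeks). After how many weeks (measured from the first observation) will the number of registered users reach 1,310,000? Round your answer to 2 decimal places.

r = ln(762000/314000) / 14 ≈ 0.063325 per week
t = ln(1310000/314000) / r = 1.42839 / 0.063325 ≈ 22.556

t ≈ 22.56 weeks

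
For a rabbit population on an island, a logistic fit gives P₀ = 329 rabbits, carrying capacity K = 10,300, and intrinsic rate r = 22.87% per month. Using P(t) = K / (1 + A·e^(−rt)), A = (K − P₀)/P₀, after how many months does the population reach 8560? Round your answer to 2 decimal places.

t ≈ 21.88 months

A = (10300 − 329)/329 = 30.30699
8560 = 10300/(1 + 30.30699·e^(−0.2287t)) → 1 + 30.30699·e^(−0.2287t) = 1.20327
e^(−0.2287t) = 0.006707 → t = ln(149.09646)/0.2287 = 5.00459/0.2287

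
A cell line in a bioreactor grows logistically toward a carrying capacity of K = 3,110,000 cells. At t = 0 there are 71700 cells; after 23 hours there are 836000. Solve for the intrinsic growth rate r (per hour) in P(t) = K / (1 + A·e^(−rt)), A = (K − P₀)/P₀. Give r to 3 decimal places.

A = (3110000 − 71700)/71700 = 42.37517
836000 = 3110000/(1 + 42.37517·e^(−r·23)) → e^(−23r) = (3.7201 − 1)/42.37517 = 0.064191
r = −ln(0.064191)/23 = 2.7459/23

r ≈ 0.119 per hour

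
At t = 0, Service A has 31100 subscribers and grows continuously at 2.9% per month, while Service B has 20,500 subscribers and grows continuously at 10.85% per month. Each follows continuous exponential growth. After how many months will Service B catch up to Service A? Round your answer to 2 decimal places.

31100·e^(0.029t) = 20500·e^(0.1085t)
31100/20500 = e^((0.1085 − 0.029)t) → ln(1.51707) = 0.0795·t
t = 0.41678 / 0.0795

t ≈ 5.24 months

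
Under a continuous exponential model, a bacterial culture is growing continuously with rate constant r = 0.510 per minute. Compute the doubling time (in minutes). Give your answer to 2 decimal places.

doubling time = ln(2) / |r| = 0.69315 / 0.51

doubling time ≈ 1.36 minutes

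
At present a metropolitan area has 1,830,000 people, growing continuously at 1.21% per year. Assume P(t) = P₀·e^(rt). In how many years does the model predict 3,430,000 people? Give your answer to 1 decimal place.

3430000 = 1830000 · e^(0.0121·t)
t = ln(3430000/1830000) / 0.0121 = ln(1.87432) / 0.0121 = 0.62824 / 0.0121

t ≈ 51.9 years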